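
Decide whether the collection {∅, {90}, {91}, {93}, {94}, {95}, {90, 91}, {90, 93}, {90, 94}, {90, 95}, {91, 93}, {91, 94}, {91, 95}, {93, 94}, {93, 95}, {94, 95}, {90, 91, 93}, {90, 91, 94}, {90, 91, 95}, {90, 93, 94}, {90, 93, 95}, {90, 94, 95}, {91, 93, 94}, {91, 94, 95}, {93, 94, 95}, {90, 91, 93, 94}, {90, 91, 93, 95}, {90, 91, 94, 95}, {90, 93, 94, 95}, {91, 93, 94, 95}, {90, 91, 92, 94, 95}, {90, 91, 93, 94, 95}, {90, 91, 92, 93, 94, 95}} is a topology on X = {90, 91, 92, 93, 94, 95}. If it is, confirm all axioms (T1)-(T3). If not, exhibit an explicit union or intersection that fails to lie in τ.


τ is NOT a topology on X.

Axiom (T1): ∅ ∈ τ? Yes; X ∈ τ? Yes.
Axiom (T2/T3): check pairwise unions and intersections of members of τ.
Counterexample for (T2): {91} ∪ {93, 95} = {91, 93, 95} ∉ τ. Therefore τ is NOT a topology.


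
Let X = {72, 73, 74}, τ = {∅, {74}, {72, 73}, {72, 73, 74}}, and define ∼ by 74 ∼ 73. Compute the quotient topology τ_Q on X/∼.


X/∼ = {[72], [73=74]}; |τ_Q| = 2.

Equivalence classes: [72], [73=74].
Quotient map π: X → X/∼ sends 72 ↦ [72], 73 ↦ [73=74], 74 ↦ [73=74].
For each subset V ⊆ X/∼, compute π^{-1}(V) ⊆ X and check whether π^{-1}(V) ∈ τ. V is open in τ_Q iff π^{-1}(V) ∈ τ.
  V = {}: π^{-1}(V) = ∅ ∈ τ ✓.
  V = {[72]}: π^{-1}(V) = {72} ∉ τ ✗.
  V = {[73=74]}: π^{-1}(V) = {73, 74} ∉ τ ✗.
  V = {[72], [73=74]}: π^{-1}(V) = {72, 73, 74} ∈ τ ✓.
Open sets in the quotient: τ_Q = {{}, {[72], [73=74]}} (2 elements).


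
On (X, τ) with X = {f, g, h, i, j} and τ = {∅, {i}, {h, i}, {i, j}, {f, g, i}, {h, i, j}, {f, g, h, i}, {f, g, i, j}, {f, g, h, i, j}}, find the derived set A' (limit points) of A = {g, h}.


A' = {f}

For each x ∈ X, list the open sets U ∈ τ with x ∈ U, then check whether U ∩ (A ∖ {x}) ≠ ∅ for every such U.
  x = f: opens ∋ x are {f, g, i}, {f, g, h, i}, {f, g, i, j}, {f, g, h, i, j}; each meets A ∖ {f}, so x IS a limit point.
  x = g: open {f, g, i} ∋ x has {f, g, i} ∩ (A ∖ {g}) = ∅, so x is NOT a limit point.
  x = h: open {h, i} ∋ x has {h, i} ∩ (A ∖ {h}) = ∅, so x is NOT a limit point.
  x = i: open {i} ∋ x has {i} ∩ (A ∖ {i}) = ∅, so x is NOT a limit point.
  x = j: open {i, j} ∋ x has {i, j} ∩ (A ∖ {j}) = ∅, so x is NOT a limit point.
Collecting: A' = {f}.


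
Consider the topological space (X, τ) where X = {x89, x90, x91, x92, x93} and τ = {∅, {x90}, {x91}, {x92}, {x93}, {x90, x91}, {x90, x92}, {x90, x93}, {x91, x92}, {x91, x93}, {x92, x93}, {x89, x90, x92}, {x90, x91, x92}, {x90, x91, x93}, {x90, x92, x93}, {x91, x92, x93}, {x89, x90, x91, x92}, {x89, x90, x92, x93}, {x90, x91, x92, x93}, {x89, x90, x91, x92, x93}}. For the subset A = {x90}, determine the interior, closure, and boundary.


int(A) = {x90}, cl(A) = {x89, x90}, ∂A = {x89}.

Closed sets in (X, τ) are complements of opens:
  closed(X, τ) = {∅, {x89}, {x91}, {x93}, {x89, x90}, {x89, x91}, {x89, x92}, {x89, x93}, {x91, x93}, {x89, x90, x91}, {x89, x90, x92}, {x89, x90, x93}, {x89, x91, x92}, {x89, x91, x93}, {x89, x92, x93}, {x89, x90, x91, x92}, {x89, x90, x91, x93}, {x89, x90, x92, x93}, {x89, x91, x92, x93}, {x89, x90, x91, x92, x93}}.
int(A) = ⋃ {U ∈ τ : U ⊆ A}. Opens contained in A: ∅, {x90}.
Taking the union of these: int(A) = {x90}.
cl(A) = ⋂ {C closed : A ⊆ C}. Closed sets containing A: {x89, x90}, {x89, x90, x91}, {x89, x90, x92}, {x89, x90, x93}, {x89, x90, x91, x92}, {x89, x90, x91, x93}, {x89, x90, x92, x93}, {x89, x90, x91, x92, x93}.
Intersecting these: cl(A) = {x89, x90}.
∂A = cl(A) ∖ int(A) = {x89, x90} ∖ {x90} = {x89}.


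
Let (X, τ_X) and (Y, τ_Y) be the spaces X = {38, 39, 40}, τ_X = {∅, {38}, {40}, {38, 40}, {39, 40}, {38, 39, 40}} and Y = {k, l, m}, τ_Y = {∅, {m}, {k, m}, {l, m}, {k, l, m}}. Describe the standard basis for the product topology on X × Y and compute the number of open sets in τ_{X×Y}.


Basis B = {∅ × ∅, {38} × {m}, {40} × {m}, {38} × {k, m}, {38} × {l, m}, {38, 40} × {m}, {39, 40} × {m}, {40} × {k, m}, {40} × {l, m}, {38} × {k, l, m}, {38, 39, 40} × {m}, {40} × {k, l, m}, {38, 40} × {k, m}, {38, 40} × {l, m}, {39, 40} × {k, m}, {39, 40} × {l, m}, {38, 40} × {k, l, m}, {38, 39, 40} × {k, m}, {38, 39, 40} × {l, m}, {39, 40} × {k, l, m}, {38, 39, 40} × {k, l, m}}; |τ_{X×Y}| = 70.

Enumerate products U × V with U ∈ τ_X, V ∈ τ_Y (deduplicated):
  ∅ × ∅ = {} (∅)
  {38} × {m} = {(38,m)}
  {40} × {m} = {(40,m)}
  {38} × {k, m} = {(38,k), (38,m)}
  {38} × {l, m} = {(38,l), (38,m)}
  {38, 40} × {m} = {(38,m), (40,m)}
  {39, 40} × {m} = {(39,m), (40,m)}
  {40} × {k, m} = {(40,k), (40,m)}
  {40} × {l, m} = {(40,l), (40,m)}
  {38} × {k, l, m} = {(38,k), (38,l), (38,m)}
  {38, 39, 40} × {m} = {(38,m), (39,m), (40,m)}
  {40} × {k, l, m} = {(40,k), (40,l), (40,m)}
  {38, 40} × {k, m} = {(38,k), (38,m), (40,k), (40,m)}
  {38, 40} × {l, m} = {(38,l), (38,m), (40,l), (40,m)}
  {39, 40} × {k, m} = {(39,k), (39,m), (40,k), (40,m)}
  {39, 40} × {l, m} = {(39,l), (39,m), (40,l), (40,m)}
  {38, 40} × {k, l, m} = {(38,k), (38,l), (38,m), (40,k), (40,l), (40,m)}
  {38, 39, 40} × {k, m} = {(38,k), (38,m), (39,k), (39,m), (40,k), (40,m)}
  {38, 39, 40} × {l, m} = {(38,l), (38,m), (39,l), (39,m), (40,l), (40,m)}
  {39, 40} × {k, l, m} = {(39,k), (39,l), (39,m), (40,k), (40,l), (40,m)}
  {38, 39, 40} × {k, l, m} = {(38,k), (38,l), (38,m), (39,k), (39,l), (39,m), (40,k), (40,l), (40,m)}
These 21 distinct sets form the basis B.
Close under arbitrary unions to get τ_{X×Y}; counting gives |τ_{X×Y}| = 70.


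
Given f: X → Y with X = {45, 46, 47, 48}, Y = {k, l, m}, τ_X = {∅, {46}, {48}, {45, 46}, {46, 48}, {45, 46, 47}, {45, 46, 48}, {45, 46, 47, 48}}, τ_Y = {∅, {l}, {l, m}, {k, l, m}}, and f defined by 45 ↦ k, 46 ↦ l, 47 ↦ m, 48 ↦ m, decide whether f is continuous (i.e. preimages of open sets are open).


f is NOT continuous.

Compute f^{-1}(U) for each U ∈ τ_Y:
  U = ∅: f^{-1}(U) = ∅ ∈ τ_X ✓.
  U = {l}: f^{-1}(U) = {46} ∈ τ_X ✓.
  U = {l, m}: f^{-1}(U) = {46, 47, 48} ∉ τ_X ✗.
  U = {k, l, m}: f^{-1}(U) = {45, 46, 47, 48} ∈ τ_X ✓.
Found U = {l, m} with f^{-1}(U) = {46, 47, 48} not in τ_X. Therefore f is NOT continuous.


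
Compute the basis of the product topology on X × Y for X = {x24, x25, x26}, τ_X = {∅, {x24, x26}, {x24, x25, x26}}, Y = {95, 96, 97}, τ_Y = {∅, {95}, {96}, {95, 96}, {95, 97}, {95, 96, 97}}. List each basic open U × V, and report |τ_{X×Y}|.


Basis B = {∅ × ∅, {x24, x26} × {95}, {x24, x26} × {96}, {x24, x25, x26} × {95}, {x24, x25, x26} × {96}, {x24, x26} × {95, 96}, {x24, x26} × {95, 97}, {x24, x26} × {95, 96, 97}, {x24, x25, x26} × {95, 96}, {x24, x25, x26} × {95, 97}, {x24, x25, x26} × {95, 96, 97}}; |τ_{X×Y}| = 18.

Enumerate products U × V with U ∈ τ_X, V ∈ τ_Y (deduplicated):
  ∅ × ∅ = {} (∅)
  {x24, x26} × {95} = {(x24,95), (x26,95)}
  {x24, x26} × {96} = {(x24,96), (x26,96)}
  {x24, x25, x26} × {95} = {(x24,95), (x25,95), (x26,95)}
  {x24, x25, x26} × {96} = {(x24,96), (x25,96), (x26,96)}
  {x24, x26} × {95, 96} = {(x24,95), (x24,96), (x26,95), (x26,96)}
  {x24, x26} × {95, 97} = {(x24,95), (x24,97), (x26,95), (x26,97)}
  {x24, x26} × {95, 96, 97} = {(x24,95), (x24,96), (x24,97), (x26,95), (x26,96), (x26,97)}
  {x24, x25, x26} × {95, 96} = {(x24,95), (x24,96), (x25,95), (x25,96), (x26,95), (x26,96)}
  {x24, x25, x26} × {95, 97} = {(x24,95), (x24,97), (x25,95), (x25,97), (x26,95), (x26,97)}
  {x24, x25, x26} × {95, 96, 97} = {(x24,95), (x24,96), (x24,97), (x25,95), (x25,96), (x25,97), (x26,95), (x26,96), (x26,97)}
These 11 distinct sets form the basis B.
Close under arbitrary unions to get τ_{X×Y}; counting gives |τ_{X×Y}| = 18.


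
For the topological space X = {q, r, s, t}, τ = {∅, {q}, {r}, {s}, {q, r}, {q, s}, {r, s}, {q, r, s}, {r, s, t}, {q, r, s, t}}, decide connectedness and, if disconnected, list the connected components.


(X, τ) is disconnected; components = [{q}, {r, s, t}].

Find clopen sets (U ∈ τ with X ∖ U ∈ τ):
  U = ∅, X ∖ U = {q, r, s, t} — both open, so U is clopen.
  U = {q}, X ∖ U = {r, s, t} — both open, so U is clopen.
  U = {r, s, t}, X ∖ U = {q} — both open, so U is clopen.
  U = {q, r, s, t}, X ∖ U = ∅ — both open, so U is clopen.
Nontrivial clopen(s) exist: e.g. {q}. So (X, τ) is disconnected.
Compute connected components by grouping points that agree on all clopens:
  component: {q}
  component: {r, s, t}


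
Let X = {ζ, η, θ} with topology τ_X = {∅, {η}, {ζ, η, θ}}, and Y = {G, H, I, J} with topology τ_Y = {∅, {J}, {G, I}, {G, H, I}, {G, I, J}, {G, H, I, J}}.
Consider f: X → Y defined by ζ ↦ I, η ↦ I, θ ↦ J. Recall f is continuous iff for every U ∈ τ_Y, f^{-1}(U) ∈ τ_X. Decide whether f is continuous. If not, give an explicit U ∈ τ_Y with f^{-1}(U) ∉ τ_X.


f is NOT continuous.

Compute f^{-1}(U) for each U ∈ τ_Y:
  U = ∅: f^{-1}(U) = ∅ ∈ τ_X ✓.
  U = {J}: f^{-1}(U) = {θ} ∉ τ_X ✗.
  U = {G, I}: f^{-1}(U) = {ζ, η} ∉ τ_X ✗.
  U = {G, H, I}: f^{-1}(U) = {ζ, η} ∉ τ_X ✗.
  U = {G, I, J}: f^{-1}(U) = {ζ, η, θ} ∈ τ_X ✓.
  U = {G, H, I, J}: f^{-1}(U) = {ζ, η, θ} ∈ τ_X ✓.
Found U = {J} with f^{-1}(U) = {θ} not in τ_X. Therefore f is NOT continuous.


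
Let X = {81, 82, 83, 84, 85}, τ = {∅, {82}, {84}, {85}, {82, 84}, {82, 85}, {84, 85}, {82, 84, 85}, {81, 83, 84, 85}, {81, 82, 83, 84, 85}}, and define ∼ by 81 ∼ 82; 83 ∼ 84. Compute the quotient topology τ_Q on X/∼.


X/∼ = {[81=82], [83=84], [85]}; |τ_Q| = 3.

Equivalence classes: [81=82], [83=84], [85].
Quotient map π: X → X/∼ sends 81 ↦ [81=82], 82 ↦ [81=82], 83 ↦ [83=84], 84 ↦ [83=84], 85 ↦ [85].
For each subset V ⊆ X/∼, compute π^{-1}(V) ⊆ X and check whether π^{-1}(V) ∈ τ. V is open in τ_Q iff π^{-1}(V) ∈ τ.
  V = {}: π^{-1}(V) = ∅ ∈ τ ✓.
  V = {[81=82]}: π^{-1}(V) = {81, 82} ∉ τ ✗.
  V = {[83=84]}: π^{-1}(V) = {83, 84} ∉ τ ✗.
  V = {[81=82], [83=84]}: π^{-1}(V) = {81, 82, 83, 84} ∉ τ ✗.
  V = {[85]}: π^{-1}(V) = {85} ∈ τ ✓.
  V = {[81=82], [85]}: π^{-1}(V) = {81, 82, 85} ∉ τ ✗.
  V = {[83=84], [85]}: π^{-1}(V) = {83, 84, 85} ∉ τ ✗.
  V = {[81=82], [83=84], [85]}: π^{-1}(V) = {81, 82, 83, 84, 85} ∈ τ ✓.
Open sets in the quotient: τ_Q = {{}, {[85]}, {[81=82], [83=84], [85]}} (3 elements).


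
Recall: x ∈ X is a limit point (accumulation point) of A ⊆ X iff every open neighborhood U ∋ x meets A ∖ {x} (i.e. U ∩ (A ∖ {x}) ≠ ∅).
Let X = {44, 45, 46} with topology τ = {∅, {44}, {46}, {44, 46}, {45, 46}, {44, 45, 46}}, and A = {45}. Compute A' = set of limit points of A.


A' = ∅

For each x ∈ X, list the open sets U ∈ τ with x ∈ U, then check whether U ∩ (A ∖ {x}) ≠ ∅ for every such U.
  x = 44: open {44} ∋ x has {44} ∩ (A ∖ {44}) = ∅, so x is NOT a limit point.
  x = 45: open {45, 46} ∋ x has {45, 46} ∩ (A ∖ {45}) = ∅, so x is NOT a limit point.
  x = 46: open {46} ∋ x has {46} ∩ (A ∖ {46}) = ∅, so x is NOT a limit point.
Collecting: A' = ∅.


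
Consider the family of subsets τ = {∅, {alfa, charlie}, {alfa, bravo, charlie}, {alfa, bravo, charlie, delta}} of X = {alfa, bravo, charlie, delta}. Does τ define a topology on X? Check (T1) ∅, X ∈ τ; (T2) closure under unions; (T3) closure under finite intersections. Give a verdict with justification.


τ IS a topology on X.

Axiom (T1): ∅ ∈ τ? Yes; X ∈ τ? Yes.
Axiom (T2/T3): check pairwise unions and intersections of members of τ.
All pairwise intersections and unions checked — each lies in τ. Therefore τ satisfies (T1), (T2), (T3): it IS a topology on X.


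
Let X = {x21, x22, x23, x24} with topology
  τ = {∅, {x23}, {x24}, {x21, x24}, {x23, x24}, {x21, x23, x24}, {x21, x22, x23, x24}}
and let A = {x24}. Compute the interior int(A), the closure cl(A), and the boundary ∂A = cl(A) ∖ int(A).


int(A) = {x24}, cl(A) = {x21, x22, x24}, ∂A = {x21, x22}.

Closed sets in (X, τ) are complements of opens:
  closed(X, τ) = {∅, {x22}, {x21, x22}, {x22, x23}, {x21, x22, x23}, {x21, x22, x24}, {x21, x22, x23, x24}}.
int(A) = ⋃ {U ∈ τ : U ⊆ A}. Opens contained in A: ∅, {x24}.
Taking the union of these: int(A) = {x24}.
cl(A) = ⋂ {C closed : A ⊆ C}. Closed sets containing A: {x21, x22, x24}, {x21, x22, x23, x24}.
Intersecting these: cl(A) = {x21, x22, x24}.
∂A = cl(A) ∖ int(A) = {x21, x22, x24} ∖ {x24} = {x21, x22}.


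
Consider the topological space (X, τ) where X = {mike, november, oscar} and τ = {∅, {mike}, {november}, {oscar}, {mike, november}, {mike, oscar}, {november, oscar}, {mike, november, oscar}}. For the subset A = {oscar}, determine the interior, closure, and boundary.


int(A) = {oscar}, cl(A) = {oscar}, ∂A = ∅.

Closed sets in (X, τ) are complements of opens:
  closed(X, τ) = {∅, {mike}, {november}, {oscar}, {mike, november}, {mike, oscar}, {november, oscar}, {mike, november, oscar}}.
int(A) = ⋃ {U ∈ τ : U ⊆ A}. Opens contained in A: ∅, {oscar}.
Taking the union of these: int(A) = {oscar}.
cl(A) = ⋂ {C closed : A ⊆ C}. Closed sets containing A: {oscar}, {mike, oscar}, {november, oscar}, {mike, november, oscar}.
Intersecting these: cl(A) = {oscar}.
∂A = cl(A) ∖ int(A) = {oscar} ∖ {oscar} = ∅.


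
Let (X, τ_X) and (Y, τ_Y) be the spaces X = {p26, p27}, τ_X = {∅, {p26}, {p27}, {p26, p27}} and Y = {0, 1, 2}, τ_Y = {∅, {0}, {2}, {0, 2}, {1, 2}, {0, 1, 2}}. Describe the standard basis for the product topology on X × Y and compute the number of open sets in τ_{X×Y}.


Basis B = {∅ × ∅, {p26} × {0}, {p26} × {2}, {p27} × {0}, {p27} × {2}, {p26} × {0, 2}, {p26, p27} × {0}, {p26} × {1, 2}, {p26, p27} × {2}, {p27} × {0, 2}, {p27} × {1, 2}, {p26} × {0, 1, 2}, {p27} × {0, 1, 2}, {p26, p27} × {0, 2}, {p26, p27} × {1, 2}, {p26, p27} × {0, 1, 2}}; |τ_{X×Y}| = 36.

Enumerate products U × V with U ∈ τ_X, V ∈ τ_Y (deduplicated):
  ∅ × ∅ = {} (∅)
  {p26} × {0} = {(p26,0)}
  {p26} × {2} = {(p26,2)}
  {p27} × {0} = {(p27,0)}
  {p27} × {2} = {(p27,2)}
  {p26} × {0, 2} = {(p26,0), (p26,2)}
  {p26, p27} × {0} = {(p26,0), (p27,0)}
  {p26} × {1, 2} = {(p26,1), (p26,2)}
  {p26, p27} × {2} = {(p26,2), (p27,2)}
  {p27} × {0, 2} = {(p27,0), (p27,2)}
  {p27} × {1, 2} = {(p27,1), (p27,2)}
  {p26} × {0, 1, 2} = {(p26,0), (p26,1), (p26,2)}
  {p27} × {0, 1, 2} = {(p27,0), (p27,1), (p27,2)}
  {p26, p27} × {0, 2} = {(p26,0), (p26,2), (p27,0), (p27,2)}
  {p26, p27} × {1, 2} = {(p26,1), (p26,2), (p27,1), (p27,2)}
  {p26, p27} × {0, 1, 2} = {(p26,0), (p26,1), (p26,2), (p27,0), (p27,1), (p27,2)}
These 16 distinct sets form the basis B.
Close under arbitrary unions to get τ_{X×Y}; counting gives |τ_{X×Y}| = 36.


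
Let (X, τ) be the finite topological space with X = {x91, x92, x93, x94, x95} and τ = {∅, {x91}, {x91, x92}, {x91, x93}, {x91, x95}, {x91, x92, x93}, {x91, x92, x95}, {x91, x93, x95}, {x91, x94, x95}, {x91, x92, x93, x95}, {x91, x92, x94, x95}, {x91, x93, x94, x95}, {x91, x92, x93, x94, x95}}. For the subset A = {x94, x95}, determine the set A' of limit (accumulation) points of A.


A' = {x94}

For each x ∈ X, list the open sets U ∈ τ with x ∈ U, then check whether U ∩ (A ∖ {x}) ≠ ∅ for every such U.
  x = x91: open {x91} ∋ x has {x91} ∩ (A ∖ {x91}) = ∅, so x is NOT a limit point.
  x = x92: open {x91, x92} ∋ x has {x91, x92} ∩ (A ∖ {x92}) = ∅, so x is NOT a limit point.
  x = x93: open {x91, x93} ∋ x has {x91, x93} ∩ (A ∖ {x93}) = ∅, so x is NOT a limit point.
  x = x94: opens ∋ x are {x91, x94, x95}, {x91, x92, x94, x95}, {x91, x93, x94, x95}, {x91, x92, x93, x94, x95}; each meets A ∖ {x94}, so x IS a limit point.
  x = x95: open {x91, x95} ∋ x has {x91, x95} ∩ (A ∖ {x95}) = ∅, so x is NOT a limit point.
Collecting: A' = {x94}.


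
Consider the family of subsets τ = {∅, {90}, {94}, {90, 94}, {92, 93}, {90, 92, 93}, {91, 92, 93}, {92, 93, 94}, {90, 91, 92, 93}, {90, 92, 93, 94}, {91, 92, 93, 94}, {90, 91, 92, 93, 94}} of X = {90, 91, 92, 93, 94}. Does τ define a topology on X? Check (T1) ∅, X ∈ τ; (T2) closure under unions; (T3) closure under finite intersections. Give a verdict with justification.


τ IS a topology on X.

Axiom (T1): ∅ ∈ τ? Yes; X ∈ τ? Yes.
Axiom (T2/T3): check pairwise unions and intersections of members of τ.
All pairwise intersections and unions checked — each lies in τ. Therefore τ satisfies (T1), (T2), (T3): it IS a topology on X.


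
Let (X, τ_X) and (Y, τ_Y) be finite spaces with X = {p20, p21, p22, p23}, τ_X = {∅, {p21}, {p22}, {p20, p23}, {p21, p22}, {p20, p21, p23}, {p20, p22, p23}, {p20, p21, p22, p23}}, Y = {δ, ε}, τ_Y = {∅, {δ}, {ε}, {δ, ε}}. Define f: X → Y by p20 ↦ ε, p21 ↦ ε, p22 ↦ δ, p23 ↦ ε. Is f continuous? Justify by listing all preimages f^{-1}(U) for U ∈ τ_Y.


f IS continuous.

Compute f^{-1}(U) for each U ∈ τ_Y:
  U = ∅: f^{-1}(U) = ∅ ∈ τ_X ✓.
  U = {δ}: f^{-1}(U) = {p22} ∈ τ_X ✓.
  U = {ε}: f^{-1}(U) = {p20, p21, p23} ∈ τ_X ✓.
  U = {δ, ε}: f^{-1}(U) = {p20, p21, p22, p23} ∈ τ_X ✓.
Every preimage lies in τ_X, so f IS continuous.


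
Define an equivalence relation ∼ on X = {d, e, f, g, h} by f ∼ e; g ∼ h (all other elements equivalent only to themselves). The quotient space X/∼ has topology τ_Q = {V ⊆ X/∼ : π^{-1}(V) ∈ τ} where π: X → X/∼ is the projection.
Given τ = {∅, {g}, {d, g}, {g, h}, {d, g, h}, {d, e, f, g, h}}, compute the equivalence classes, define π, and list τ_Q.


X/∼ = {[d], [e=f], [g=h]}; |τ_Q| = 4.

Equivalence classes: [d], [e=f], [g=h].
Quotient map π: X → X/∼ sends d ↦ [d], e ↦ [e=f], f ↦ [e=f], g ↦ [g=h], h ↦ [g=h].
For each subset V ⊆ X/∼, compute π^{-1}(V) ⊆ X and check whether π^{-1}(V) ∈ τ. V is open in τ_Q iff π^{-1}(V) ∈ τ.
  V = {}: π^{-1}(V) = ∅ ∈ τ ✓.
  V = {[d]}: π^{-1}(V) = {d} ∉ τ ✗.
  V = {[e=f]}: π^{-1}(V) = {e, f} ∉ τ ✗.
  V = {[d], [e=f]}: π^{-1}(V) = {d, e, f} ∉ τ ✗.
  V = {[g=h]}: π^{-1}(V) = {g, h} ∈ τ ✓.
  V = {[d], [g=h]}: π^{-1}(V) = {d, g, h} ∈ τ ✓.
  V = {[e=f], [g=h]}: π^{-1}(V) = {e, f, g, h} ∉ τ ✗.
  V = {[d], [e=f], [g=h]}: π^{-1}(V) = {d, e, f, g, h} ∈ τ ✓.
Open sets in the quotient: τ_Q = {{}, {[g=h]}, {[d], [g=h]}, {[d], [e=f], [g=h]}} (4 elements).


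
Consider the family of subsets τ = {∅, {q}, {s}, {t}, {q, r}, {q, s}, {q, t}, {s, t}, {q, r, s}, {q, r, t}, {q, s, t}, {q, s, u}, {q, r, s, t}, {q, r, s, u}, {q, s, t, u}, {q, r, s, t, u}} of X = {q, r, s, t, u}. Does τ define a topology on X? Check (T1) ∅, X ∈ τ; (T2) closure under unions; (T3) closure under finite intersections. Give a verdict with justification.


τ IS a topology on X.

Axiom (T1): ∅ ∈ τ? Yes; X ∈ τ? Yes.
Axiom (T2/T3): check pairwise unions and intersections of members of τ.
All pairwise intersections and unions checked — each lies in τ. Therefore τ satisfies (T1), (T2), (T3): it IS a topology on X.


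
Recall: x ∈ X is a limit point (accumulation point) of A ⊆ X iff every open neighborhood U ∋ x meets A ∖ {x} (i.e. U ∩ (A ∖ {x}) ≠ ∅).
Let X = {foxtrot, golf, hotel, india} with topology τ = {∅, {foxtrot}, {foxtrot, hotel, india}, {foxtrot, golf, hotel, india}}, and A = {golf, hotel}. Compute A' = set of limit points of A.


A' = {golf, india}

For each x ∈ X, list the open sets U ∈ τ with x ∈ U, then check whether U ∩ (A ∖ {x}) ≠ ∅ for every such U.
  x = foxtrot: open {foxtrot} ∋ x has {foxtrot} ∩ (A ∖ {foxtrot}) = ∅, so x is NOT a limit point.
  x = golf: opens ∋ x are {foxtrot, golf, hotel, india}; each meets A ∖ {golf}, so x IS a limit point.
  x = hotel: open {foxtrot, hotel, india} ∋ x has {foxtrot, hotel, india} ∩ (A ∖ {hotel}) = ∅, so x is NOT a limit point.
  x = india: opens ∋ x are {foxtrot, hotel, india}, {foxtrot, golf, hotel, india}; each meets A ∖ {india}, so x IS a limit point.
Collecting: A' = {golf, india}.


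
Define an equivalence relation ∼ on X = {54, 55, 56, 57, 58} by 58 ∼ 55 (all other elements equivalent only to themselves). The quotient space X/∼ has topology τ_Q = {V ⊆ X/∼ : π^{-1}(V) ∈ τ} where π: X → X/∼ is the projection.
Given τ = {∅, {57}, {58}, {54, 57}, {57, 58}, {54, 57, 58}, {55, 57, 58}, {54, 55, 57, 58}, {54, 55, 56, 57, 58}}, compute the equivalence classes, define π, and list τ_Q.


X/∼ = {[54], [55=58], [56], [57]}; |τ_Q| = 6.

Equivalence classes: [54], [55=58], [56], [57].
Quotient map π: X → X/∼ sends 54 ↦ [54], 55 ↦ [55=58], 56 ↦ [56], 57 ↦ [57], 58 ↦ [55=58].
For each subset V ⊆ X/∼, compute π^{-1}(V) ⊆ X and check whether π^{-1}(V) ∈ τ. V is open in τ_Q iff π^{-1}(V) ∈ τ.
  V = {}: π^{-1}(V) = ∅ ∈ τ ✓.
  V = {[54]}: π^{-1}(V) = {54} ∉ τ ✗.
  V = {[55=58]}: π^{-1}(V) = {55, 58} ∉ τ ✗.
  V = {[54], [55=58]}: π^{-1}(V) = {54, 55, 58} ∉ τ ✗.
  V = {[56]}: π^{-1}(V) = {56} ∉ τ ✗.
  V = {[54], [56]}: π^{-1}(V) = {54, 56} ∉ τ ✗.
  V = {[55=58], [56]}: π^{-1}(V) = {55, 56, 58} ∉ τ ✗.
  V = {[54], [55=58], [56]}: π^{-1}(V) = {54, 55, 56, 58} ∉ τ ✗.
  V = {[57]}: π^{-1}(V) = {57} ∈ τ ✓.
  V = {[54], [57]}: π^{-1}(V) = {54, 57} ∈ τ ✓.
  V = {[55=58], [57]}: π^{-1}(V) = {55, 57, 58} ∈ τ ✓.
  V = {[54], [55=58], [57]}: π^{-1}(V) = {54, 55, 57, 58} ∈ τ ✓.
  V = {[56], [57]}: π^{-1}(V) = {56, 57} ∉ τ ✗.
  V = {[54], [56], [57]}: π^{-1}(V) = {54, 56, 57} ∉ τ ✗.
  V = {[55=58], [56], [57]}: π^{-1}(V) = {55, 56, 57, 58} ∉ τ ✗.
  V = {[54], [55=58], [56], [57]}: π^{-1}(V) = {54, 55, 56, 57, 58} ∈ τ ✓.
Open sets in the quotient: τ_Q = {{}, {[57]}, {[54], [57]}, {[55=58], [57]}, {[54], [55=58], [57]}, {[54], [55=58], [56], [57]}} (6 elements).


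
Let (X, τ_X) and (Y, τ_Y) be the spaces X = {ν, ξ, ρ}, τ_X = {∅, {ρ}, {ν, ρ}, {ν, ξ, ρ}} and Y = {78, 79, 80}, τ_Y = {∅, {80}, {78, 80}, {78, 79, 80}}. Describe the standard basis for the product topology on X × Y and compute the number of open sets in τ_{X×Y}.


Basis B = {∅ × ∅, {ρ} × {80}, {ν, ρ} × {80}, {ρ} × {78, 80}, {ν, ξ, ρ} × {80}, {ρ} × {78, 79, 80}, {ν, ρ} × {78, 80}, {ν, ρ} × {78, 79, 80}, {ν, ξ, ρ} × {78, 80}, {ν, ξ, ρ} × {78, 79, 80}}; |τ_{X×Y}| = 20.

Enumerate products U × V with U ∈ τ_X, V ∈ τ_Y (deduplicated):
  ∅ × ∅ = {} (∅)
  {ρ} × {80} = {(ρ,80)}
  {ν, ρ} × {80} = {(ν,80), (ρ,80)}
  {ρ} × {78, 80} = {(ρ,78), (ρ,80)}
  {ν, ξ, ρ} × {80} = {(ν,80), (ξ,80), (ρ,80)}
  {ρ} × {78, 79, 80} = {(ρ,78), (ρ,79), (ρ,80)}
  {ν, ρ} × {78, 80} = {(ν,78), (ν,80), (ρ,78), (ρ,80)}
  {ν, ρ} × {78, 79, 80} = {(ν,78), (ν,79), (ν,80), (ρ,78), (ρ,79), (ρ,80)}
  {ν, ξ, ρ} × {78, 80} = {(ν,78), (ν,80), (ξ,78), (ξ,80), (ρ,78), (ρ,80)}
  {ν, ξ, ρ} × {78, 79, 80} = {(ν,78), (ν,79), (ν,80), (ξ,78), (ξ,79), (ξ,80), (ρ,78), (ρ,79), (ρ,80)}
These 10 distinct sets form the basis B.
Close under arbitrary unions to get τ_{X×Y}; counting gives |τ_{X×Y}| = 20.


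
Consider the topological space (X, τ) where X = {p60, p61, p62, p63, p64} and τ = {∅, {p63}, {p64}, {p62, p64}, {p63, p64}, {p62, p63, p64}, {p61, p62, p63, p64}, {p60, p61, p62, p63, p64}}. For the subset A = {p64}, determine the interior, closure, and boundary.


int(A) = {p64}, cl(A) = {p60, p61, p62, p64}, ∂A = {p60, p61, p62}.

Closed sets in (X, τ) are complements of opens:
  closed(X, τ) = {∅, {p60}, {p60, p61}, {p60, p61, p62}, {p60, p61, p63}, {p60, p61, p62, p63}, {p60, p61, p62, p64}, {p60, p61, p62, p63, p64}}.
int(A) = ⋃ {U ∈ τ : U ⊆ A}. Opens contained in A: ∅, {p64}.
Taking the union of these: int(A) = {p64}.
cl(A) = ⋂ {C closed : A ⊆ C}. Closed sets containing A: {p60, p61, p62, p64}, {p60, p61, p62, p63, p64}.
Intersecting these: cl(A) = {p60, p61, p62, p64}.
∂A = cl(A) ∖ int(A) = {p60, p61, p62, p64} ∖ {p64} = {p60, p61, p62}.


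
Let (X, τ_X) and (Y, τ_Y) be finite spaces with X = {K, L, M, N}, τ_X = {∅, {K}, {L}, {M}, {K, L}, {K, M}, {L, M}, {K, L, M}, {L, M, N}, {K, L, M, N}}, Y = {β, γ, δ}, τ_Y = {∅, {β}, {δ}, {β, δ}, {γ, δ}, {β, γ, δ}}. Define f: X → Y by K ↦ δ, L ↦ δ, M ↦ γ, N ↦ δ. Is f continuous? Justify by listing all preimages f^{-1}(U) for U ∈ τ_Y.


f is NOT continuous.

Compute f^{-1}(U) for each U ∈ τ_Y:
  U = ∅: f^{-1}(U) = ∅ ∈ τ_X ✓.
  U = {β}: f^{-1}(U) = ∅ ∈ τ_X ✓.
  U = {δ}: f^{-1}(U) = {K, L, N} ∉ τ_X ✗.
  U = {β, δ}: f^{-1}(U) = {K, L, N} ∉ τ_X ✗.
  U = {γ, δ}: f^{-1}(U) = {K, L, M, N} ∈ τ_X ✓.
  U = {β, γ, δ}: f^{-1}(U) = {K, L, M, N} ∈ τ_X ✓.
Found U = {δ} with f^{-1}(U) = {K, L, N} not in τ_X. Therefore f is NOT continuous.


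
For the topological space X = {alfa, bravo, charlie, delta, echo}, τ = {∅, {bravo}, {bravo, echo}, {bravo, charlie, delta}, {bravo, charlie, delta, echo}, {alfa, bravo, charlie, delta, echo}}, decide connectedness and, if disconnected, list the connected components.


(X, τ) is connected.

Find clopen sets (U ∈ τ with X ∖ U ∈ τ):
  U = ∅, X ∖ U = {alfa, bravo, charlie, delta, echo} — both open, so U is clopen.
  U = {alfa, bravo, charlie, delta, echo}, X ∖ U = ∅ — both open, so U is clopen.
Only trivial clopens (∅ and X) exist, so (X, τ) is connected.
Compute connected components by grouping points that agree on all clopens:
  component: {alfa, bravo, charlie, delta, echo}


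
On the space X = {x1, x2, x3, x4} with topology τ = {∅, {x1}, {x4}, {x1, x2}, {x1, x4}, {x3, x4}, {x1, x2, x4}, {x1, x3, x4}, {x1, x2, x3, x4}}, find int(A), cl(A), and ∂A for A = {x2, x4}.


int(A) = {x4}, cl(A) = {x2, x3, x4}, ∂A = {x2, x3}.

Closed sets in (X, τ) are complements of opens:
  closed(X, τ) = {∅, {x2}, {x3}, {x1, x2}, {x2, x3}, {x3, x4}, {x1, x2, x3}, {x2, x3, x4}, {x1, x2, x3, x4}}.
int(A) = ⋃ {U ∈ τ : U ⊆ A}. Opens contained in A: ∅, {x4}.
Taking the union of these: int(A) = {x4}.
cl(A) = ⋂ {C closed : A ⊆ C}. Closed sets containing A: {x2, x3, x4}, {x1, x2, x3, x4}.
Intersecting these: cl(A) = {x2, x3, x4}.
∂A = cl(A) ∖ int(A) = {x2, x3, x4} ∖ {x4} = {x2, x3}.


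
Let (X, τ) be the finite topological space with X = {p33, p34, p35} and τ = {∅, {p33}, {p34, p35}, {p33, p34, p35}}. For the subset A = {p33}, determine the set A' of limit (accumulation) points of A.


A' = ∅

For each x ∈ X, list the open sets U ∈ τ with x ∈ U, then check whether U ∩ (A ∖ {x}) ≠ ∅ for every such U.
  x = p33: open {p33} ∋ x has {p33} ∩ (A ∖ {p33}) = ∅, so x is NOT a limit point.
  x = p34: open {p34, p35} ∋ x has {p34, p35} ∩ (A ∖ {p34}) = ∅, so x is NOT a limit point.
  x = p35: open {p34, p35} ∋ x has {p34, p35} ∩ (A ∖ {p35}) = ∅, so x is NOT a limit point.
Collecting: A' = ∅.


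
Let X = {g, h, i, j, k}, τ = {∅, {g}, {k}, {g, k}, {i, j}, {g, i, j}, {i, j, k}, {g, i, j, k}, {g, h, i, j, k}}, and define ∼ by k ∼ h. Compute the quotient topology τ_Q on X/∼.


X/∼ = {[g], [h=k], [i], [j]}; |τ_Q| = 5.

Equivalence classes: [g], [h=k], [i], [j].
Quotient map π: X → X/∼ sends g ↦ [g], h ↦ [h=k], i ↦ [i], j ↦ [j], k ↦ [h=k].
For each subset V ⊆ X/∼, compute π^{-1}(V) ⊆ X and check whether π^{-1}(V) ∈ τ. V is open in τ_Q iff π^{-1}(V) ∈ τ.
  V = {}: π^{-1}(V) = ∅ ∈ τ ✓.
  V = {[g]}: π^{-1}(V) = {g} ∈ τ ✓.
  V = {[h=k]}: π^{-1}(V) = {h, k} ∉ τ ✗.
  V = {[g], [h=k]}: π^{-1}(V) = {g, h, k} ∉ τ ✗.
  V = {[i]}: π^{-1}(V) = {i} ∉ τ ✗.
  V = {[g], [i]}: π^{-1}(V) = {g, i} ∉ τ ✗.
  V = {[h=k], [i]}: π^{-1}(V) = {h, i, k} ∉ τ ✗.
  V = {[g], [h=k], [i]}: π^{-1}(V) = {g, h, i, k} ∉ τ ✗.
  V = {[j]}: π^{-1}(V) = {j} ∉ τ ✗.
  V = {[g], [j]}: π^{-1}(V) = {g, j} ∉ τ ✗.
  V = {[h=k], [j]}: π^{-1}(V) = {h, j, k} ∉ τ ✗.
  V = {[g], [h=k], [j]}: π^{-1}(V) = {g, h, j, k} ∉ τ ✗.
  V = {[i], [j]}: π^{-1}(V) = {i, j} ∈ τ ✓.
  V = {[g], [i], [j]}: π^{-1}(V) = {g, i, j} ∈ τ ✓.
  V = {[h=k], [i], [j]}: π^{-1}(V) = {h, i, j, k} ∉ τ ✗.
  V = {[g], [h=k], [i], [j]}: π^{-1}(V) = {g, h, i, j, k} ∈ τ ✓.
Open sets in the quotient: τ_Q = {{}, {[g]}, {[i], [j]}, {[g], [i], [j]}, {[g], [h=k], [i], [j]}} (5 elements).


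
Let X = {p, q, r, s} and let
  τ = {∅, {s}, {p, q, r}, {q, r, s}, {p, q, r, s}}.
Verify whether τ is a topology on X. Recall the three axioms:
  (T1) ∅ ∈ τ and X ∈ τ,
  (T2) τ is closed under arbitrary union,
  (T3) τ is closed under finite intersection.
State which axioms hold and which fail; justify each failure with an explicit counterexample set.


τ is NOT a topology on X.

Axiom (T1): ∅ ∈ τ? Yes; X ∈ τ? Yes.
Axiom (T2/T3): check pairwise unions and intersections of members of τ.
Counterexample for (T3): {p, q, r} ∩ {q, r, s} = {q, r} ∉ τ. Therefore τ is NOT a topology.


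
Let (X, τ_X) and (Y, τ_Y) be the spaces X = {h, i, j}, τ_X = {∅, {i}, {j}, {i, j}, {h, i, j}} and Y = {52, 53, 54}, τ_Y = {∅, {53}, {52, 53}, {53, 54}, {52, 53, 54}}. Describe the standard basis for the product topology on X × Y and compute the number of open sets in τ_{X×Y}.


Basis B = {∅ × ∅, {i} × {53}, {j} × {53}, {i} × {52, 53}, {i} × {53, 54}, {i, j} × {53}, {j} × {52, 53}, {j} × {53, 54}, {h, i, j} × {53}, {i} × {52, 53, 54}, {j} × {52, 53, 54}, {i, j} × {52, 53}, {i, j} × {53, 54}, {h, i, j} × {52, 53}, {h, i, j} × {53, 54}, {i, j} × {52, 53, 54}, {h, i, j} × {52, 53, 54}}; |τ_{X×Y}| = 50.

Enumerate products U × V with U ∈ τ_X, V ∈ τ_Y (deduplicated):
  ∅ × ∅ = {} (∅)
  {i} × {53} = {(i,53)}
  {j} × {53} = {(j,53)}
  {i} × {52, 53} = {(i,52), (i,53)}
  {i} × {53, 54} = {(i,53), (i,54)}
  {i, j} × {53} = {(i,53), (j,53)}
  {j} × {52, 53} = {(j,52), (j,53)}
  {j} × {53, 54} = {(j,53), (j,54)}
  {h, i, j} × {53} = {(h,53), (i,53), (j,53)}
  {i} × {52, 53, 54} = {(i,52), (i,53), (i,54)}
  {j} × {52, 53, 54} = {(j,52), (j,53), (j,54)}
  {i, j} × {52, 53} = {(i,52), (i,53), (j,52), (j,53)}
  {i, j} × {53, 54} = {(i,53), (i,54), (j,53), (j,54)}
  {h, i, j} × {52, 53} = {(h,52), (h,53), (i,52), (i,53), (j,52), (j,53)}
  {h, i, j} × {53, 54} = {(h,53), (h,54), (i,53), (i,54), (j,53), (j,54)}
  {i, j} × {52, 53, 54} = {(i,52), (i,53), (i,54), (j,52), (j,53), (j,54)}
  {h, i, j} × {52, 53, 54} = {(h,52), (h,53), (h,54), (i,52), (i,53), (i,54), (j,52), (j,53), (j,54)}
These 17 distinct sets form the basis B.
Close under arbitrary unions to get τ_{X×Y}; counting gives |τ_{X×Y}| = 50.


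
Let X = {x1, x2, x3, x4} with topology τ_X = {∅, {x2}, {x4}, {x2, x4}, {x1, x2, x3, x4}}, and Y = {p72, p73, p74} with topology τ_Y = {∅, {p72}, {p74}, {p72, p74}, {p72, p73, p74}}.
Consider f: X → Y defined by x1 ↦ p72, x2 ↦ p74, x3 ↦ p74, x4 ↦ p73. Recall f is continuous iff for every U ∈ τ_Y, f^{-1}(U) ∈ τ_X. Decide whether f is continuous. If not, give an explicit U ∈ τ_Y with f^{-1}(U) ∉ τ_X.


f is NOT continuous.

Compute f^{-1}(U) for each U ∈ τ_Y:
  U = ∅: f^{-1}(U) = ∅ ∈ τ_X ✓.
  U = {p72}: f^{-1}(U) = {x1} ∉ τ_X ✗.
  U = {p74}: f^{-1}(U) = {x2, x3} ∉ τ_X ✗.
  U = {p72, p74}: f^{-1}(U) = {x1, x2, x3} ∉ τ_X ✗.
  U = {p72, p73, p74}: f^{-1}(U) = {x1, x2, x3, x4} ∈ τ_X ✓.
Found U = {p72} with f^{-1}(U) = {x1} not in τ_X. Therefore f is NOT continuous.


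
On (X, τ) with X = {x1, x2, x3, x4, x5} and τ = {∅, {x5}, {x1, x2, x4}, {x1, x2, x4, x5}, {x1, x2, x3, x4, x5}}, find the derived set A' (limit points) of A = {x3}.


A' = ∅

For each x ∈ X, list the open sets U ∈ τ with x ∈ U, then check whether U ∩ (A ∖ {x}) ≠ ∅ for every such U.
  x = x1: open {x1, x2, x4} ∋ x has {x1, x2, x4} ∩ (A ∖ {x1}) = ∅, so x is NOT a limit point.
  x = x2: open {x1, x2, x4} ∋ x has {x1, x2, x4} ∩ (A ∖ {x2}) = ∅, so x is NOT a limit point.
  x = x3: open {x1, x2, x3, x4, x5} ∋ x has {x1, x2, x3, x4, x5} ∩ (A ∖ {x3}) = ∅, so x is NOT a limit point.
  x = x4: open {x1, x2, x4} ∋ x has {x1, x2, x4} ∩ (A ∖ {x4}) = ∅, so x is NOT a limit point.
  x = x5: open {x5} ∋ x has {x5} ∩ (A ∖ {x5}) = ∅, so x is NOT a limit point.
Collecting: A' = ∅.


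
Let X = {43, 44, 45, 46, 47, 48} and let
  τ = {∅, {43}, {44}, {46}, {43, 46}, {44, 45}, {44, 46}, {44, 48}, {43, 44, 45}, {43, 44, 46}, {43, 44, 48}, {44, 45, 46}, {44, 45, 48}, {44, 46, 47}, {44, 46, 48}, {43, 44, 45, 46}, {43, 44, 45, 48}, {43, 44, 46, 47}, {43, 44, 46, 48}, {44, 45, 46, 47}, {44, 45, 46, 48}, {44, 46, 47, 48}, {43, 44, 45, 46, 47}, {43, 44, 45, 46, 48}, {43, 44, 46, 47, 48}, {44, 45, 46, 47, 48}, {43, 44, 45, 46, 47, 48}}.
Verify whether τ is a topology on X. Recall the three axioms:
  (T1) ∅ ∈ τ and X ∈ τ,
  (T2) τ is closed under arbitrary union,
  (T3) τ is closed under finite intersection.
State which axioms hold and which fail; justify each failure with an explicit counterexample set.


τ is NOT a topology on X.

Axiom (T1): ∅ ∈ τ? Yes; X ∈ τ? Yes.
Axiom (T2/T3): check pairwise unions and intersections of members of τ.
Counterexample for (T2): {43} ∪ {44} = {43, 44} ∉ τ. Therefore τ is NOT a topology.


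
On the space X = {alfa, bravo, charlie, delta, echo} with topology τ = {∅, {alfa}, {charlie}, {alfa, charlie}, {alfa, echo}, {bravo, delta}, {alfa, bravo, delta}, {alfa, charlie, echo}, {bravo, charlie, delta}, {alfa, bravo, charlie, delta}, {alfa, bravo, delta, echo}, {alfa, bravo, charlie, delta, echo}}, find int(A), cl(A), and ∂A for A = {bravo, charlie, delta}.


int(A) = {bravo, charlie, delta}, cl(A) = {bravo, charlie, delta}, ∂A = ∅.

Closed sets in (X, τ) are complements of opens:
  closed(X, τ) = {∅, {charlie}, {echo}, {alfa, echo}, {bravo, delta}, {charlie, echo}, {alfa, charlie, echo}, {bravo, charlie, delta}, {bravo, delta, echo}, {alfa, bravo, delta, echo}, {bravo, charlie, delta, echo}, {alfa, bravo, charlie, delta, echo}}.
int(A) = ⋃ {U ∈ τ : U ⊆ A}. Opens contained in A: ∅, {charlie}, {bravo, delta}, {bravo, charlie, delta}.
Taking the union of these: int(A) = {bravo, charlie, delta}.
cl(A) = ⋂ {C closed : A ⊆ C}. Closed sets containing A: {bravo, charlie, delta}, {bravo, charlie, delta, echo}, {alfa, bravo, charlie, delta, echo}.
Intersecting these: cl(A) = {bravo, charlie, delta}.
∂A = cl(A) ∖ int(A) = {bravo, charlie, delta} ∖ {bravo, charlie, delta} = ∅.


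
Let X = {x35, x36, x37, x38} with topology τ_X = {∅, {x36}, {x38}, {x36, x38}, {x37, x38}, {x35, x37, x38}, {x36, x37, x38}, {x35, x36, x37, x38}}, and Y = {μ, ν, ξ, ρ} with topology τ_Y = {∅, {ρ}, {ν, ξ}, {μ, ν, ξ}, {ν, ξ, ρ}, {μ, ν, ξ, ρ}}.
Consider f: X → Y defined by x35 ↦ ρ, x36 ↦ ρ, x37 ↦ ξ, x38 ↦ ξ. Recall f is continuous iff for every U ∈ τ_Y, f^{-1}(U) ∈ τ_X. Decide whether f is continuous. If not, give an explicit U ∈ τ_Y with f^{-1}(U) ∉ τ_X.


f is NOT continuous.

Compute f^{-1}(U) for each U ∈ τ_Y:
  U = ∅: f^{-1}(U) = ∅ ∈ τ_X ✓.
  U = {ρ}: f^{-1}(U) = {x35, x36} ∉ τ_X ✗.
  U = {ν, ξ}: f^{-1}(U) = {x37, x38} ∈ τ_X ✓.
  U = {μ, ν, ξ}: f^{-1}(U) = {x37, x38} ∈ τ_X ✓.
  U = {ν, ξ, ρ}: f^{-1}(U) = {x35, x36, x37, x38} ∈ τ_X ✓.
  U = {μ, ν, ξ, ρ}: f^{-1}(U) = {x35, x36, x37, x38} ∈ τ_X ✓.
Found U = {ρ} with f^{-1}(U) = {x35, x36} not in τ_X. Therefore f is NOT continuous.


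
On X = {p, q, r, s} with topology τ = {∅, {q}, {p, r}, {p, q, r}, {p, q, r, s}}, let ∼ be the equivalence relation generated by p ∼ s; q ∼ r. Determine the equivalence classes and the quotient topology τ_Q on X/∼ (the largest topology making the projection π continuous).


X/∼ = {[p=s], [q=r]}; |τ_Q| = 2.

Equivalence classes: [p=s], [q=r].
Quotient map π: X → X/∼ sends p ↦ [p=s], q ↦ [q=r], r ↦ [q=r], s ↦ [p=s].
For each subset V ⊆ X/∼, compute π^{-1}(V) ⊆ X and check whether π^{-1}(V) ∈ τ. V is open in τ_Q iff π^{-1}(V) ∈ τ.
  V = {}: π^{-1}(V) = ∅ ∈ τ ✓.
  V = {[p=s]}: π^{-1}(V) = {p, s} ∉ τ ✗.
  V = {[q=r]}: π^{-1}(V) = {q, r} ∉ τ ✗.
  V = {[p=s], [q=r]}: π^{-1}(V) = {p, q, r, s} ∈ τ ✓.
Open sets in the quotient: τ_Q = {{}, {[p=s], [q=r]}} (2 elements).


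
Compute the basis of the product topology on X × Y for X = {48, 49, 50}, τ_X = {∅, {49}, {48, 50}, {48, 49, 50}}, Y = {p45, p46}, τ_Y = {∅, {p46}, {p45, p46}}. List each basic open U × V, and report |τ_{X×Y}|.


Basis B = {∅ × ∅, {49} × {p46}, {48, 50} × {p46}, {49} × {p45, p46}, {48, 49, 50} × {p46}, {48, 50} × {p45, p46}, {48, 49, 50} × {p45, p46}}; |τ_{X×Y}| = 9.

Enumerate products U × V with U ∈ τ_X, V ∈ τ_Y (deduplicated):
  ∅ × ∅ = {} (∅)
  {49} × {p46} = {(49,p46)}
  {48, 50} × {p46} = {(48,p46), (50,p46)}
  {49} × {p45, p46} = {(49,p45), (49,p46)}
  {48, 49, 50} × {p46} = {(48,p46), (49,p46), (50,p46)}
  {48, 50} × {p45, p46} = {(48,p45), (48,p46), (50,p45), (50,p46)}
  {48, 49, 50} × {p45, p46} = {(48,p45), (48,p46), (49,p45), (49,p46), (50,p45), (50,p46)}
These 7 distinct sets form the basis B.
Close under arbitrary unions to get τ_{X×Y}; counting gives |τ_{X×Y}| = 9.


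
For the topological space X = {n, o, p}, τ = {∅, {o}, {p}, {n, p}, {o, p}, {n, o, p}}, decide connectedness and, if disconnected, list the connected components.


(X, τ) is disconnected; components = [{o}, {n, p}].

Find clopen sets (U ∈ τ with X ∖ U ∈ τ):
  U = ∅, X ∖ U = {n, o, p} — both open, so U is clopen.
  U = {o}, X ∖ U = {n, p} — both open, so U is clopen.
  U = {n, p}, X ∖ U = {o} — both open, so U is clopen.
  U = {n, o, p}, X ∖ U = ∅ — both open, so U is clopen.
Nontrivial clopen(s) exist: e.g. {n, p}. So (X, τ) is disconnected.
Compute connected components by grouping points that agree on all clopens:
  component: {o}
  component: {n, p}


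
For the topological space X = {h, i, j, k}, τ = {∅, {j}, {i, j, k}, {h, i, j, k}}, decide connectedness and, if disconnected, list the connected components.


(X, τ) is connected.

Find clopen sets (U ∈ τ with X ∖ U ∈ τ):
  U = ∅, X ∖ U = {h, i, j, k} — both open, so U is clopen.
  U = {h, i, j, k}, X ∖ U = ∅ — both open, so U is clopen.
Only trivial clopens (∅ and X) exist, so (X, τ) is connected.
Compute connected components by grouping points that agree on all clopens:
  component: {h, i, j, k}


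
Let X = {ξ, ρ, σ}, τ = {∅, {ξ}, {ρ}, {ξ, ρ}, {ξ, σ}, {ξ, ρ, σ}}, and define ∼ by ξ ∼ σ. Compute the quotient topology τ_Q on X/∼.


X/∼ = {[ξ=σ], [ρ]}; |τ_Q| = 4.

Equivalence classes: [ξ=σ], [ρ].
Quotient map π: X → X/∼ sends ξ ↦ [ξ=σ], ρ ↦ [ρ], σ ↦ [ξ=σ].
For each subset V ⊆ X/∼, compute π^{-1}(V) ⊆ X and check whether π^{-1}(V) ∈ τ. V is open in τ_Q iff π^{-1}(V) ∈ τ.
  V = {}: π^{-1}(V) = ∅ ∈ τ ✓.
  V = {[ξ=σ]}: π^{-1}(V) = {ξ, σ} ∈ τ ✓.
  V = {[ρ]}: π^{-1}(V) = {ρ} ∈ τ ✓.
  V = {[ξ=σ], [ρ]}: π^{-1}(V) = {ξ, ρ, σ} ∈ τ ✓.
Open sets in the quotient: τ_Q = {{}, {[ξ=σ]}, {[ρ]}, {[ξ=σ], [ρ]}} (4 elements).


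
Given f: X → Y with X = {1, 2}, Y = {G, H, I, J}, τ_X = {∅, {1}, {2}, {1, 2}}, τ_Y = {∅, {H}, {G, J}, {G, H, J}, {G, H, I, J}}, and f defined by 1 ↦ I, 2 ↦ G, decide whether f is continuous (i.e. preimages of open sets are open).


f IS continuous.

Compute f^{-1}(U) for each U ∈ τ_Y:
  U = ∅: f^{-1}(U) = ∅ ∈ τ_X ✓.
  U = {H}: f^{-1}(U) = ∅ ∈ τ_X ✓.
  U = {G, J}: f^{-1}(U) = {2} ∈ τ_X ✓.
  U = {G, H, J}: f^{-1}(U) = {2} ∈ τ_X ✓.
  U = {G, H, I, J}: f^{-1}(U) = {1, 2} ∈ τ_X ✓.
Every preimage lies in τ_X, so f IS continuous.


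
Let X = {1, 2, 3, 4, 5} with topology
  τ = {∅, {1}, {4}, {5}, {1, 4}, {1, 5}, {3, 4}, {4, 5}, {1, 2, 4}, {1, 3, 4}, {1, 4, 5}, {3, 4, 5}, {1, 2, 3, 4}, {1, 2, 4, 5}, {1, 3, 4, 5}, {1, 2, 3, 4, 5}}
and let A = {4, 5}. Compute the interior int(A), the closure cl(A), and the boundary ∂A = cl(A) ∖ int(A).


int(A) = {4, 5}, cl(A) = {2, 3, 4, 5}, ∂A = {2, 3}.

Closed sets in (X, τ) are complements of opens:
  closed(X, τ) = {∅, {2}, {3}, {5}, {1, 2}, {2, 3}, {2, 5}, {3, 5}, {1, 2, 3}, {1, 2, 5}, {2, 3, 4}, {2, 3, 5}, {1, 2, 3, 4}, {1, 2, 3, 5}, {2, 3, 4, 5}, {1, 2, 3, 4, 5}}.
int(A) = ⋃ {U ∈ τ : U ⊆ A}. Opens contained in A: ∅, {4}, {5}, {4, 5}.
Taking the union of these: int(A) = {4, 5}.
cl(A) = ⋂ {C closed : A ⊆ C}. Closed sets containing A: {2, 3, 4, 5}, {1, 2, 3, 4, 5}.
Intersecting these: cl(A) = {2, 3, 4, 5}.
∂A = cl(A) ∖ int(A) = {2, 3, 4, 5} ∖ {4, 5} = {2, 3}.
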